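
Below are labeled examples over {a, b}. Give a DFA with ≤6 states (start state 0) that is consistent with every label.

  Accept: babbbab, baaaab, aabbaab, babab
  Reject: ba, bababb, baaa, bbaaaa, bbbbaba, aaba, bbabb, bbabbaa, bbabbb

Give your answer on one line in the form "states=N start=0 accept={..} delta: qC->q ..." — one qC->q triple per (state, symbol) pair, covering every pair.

Fold the examples into a partial DFA from state 0: repeatedly fix the first undefined (state, symbol) met by the shortest-then-alphabetical prefix, trying targets in increasing order and rejecting any under which an Accept and a Reject string meet in one state with the same remainder; add a state when all current targets are rejected. Accepting states are where Accept strings end.
a: 0a undefined. 0a->0: ok.
b: 0b undefined. 0b->0: no, babbbab/ba meet in 0. Open state 1: 0b->1.
ba: 1a undefined. 1a->0: ok.
bb: 1b undefined. 1b->0: no, babbbab/bbabbb meet in 1. 1b->1: no, babbbab/bababb meet in 1. Open state 2: 1b->2.
bba: 2a undefined. 2a->0: ok.
bbb: 2b undefined. 2b->0: ok.
All examples now run through 3 states with every (state, symbol) defined. Accept strings end in {1}, Reject strings end in {0,2}; accept={1}.

states=3 start=0 accept={1} delta: 0a->0 0b->1 1a->0 1b->2 2a->0 2b->0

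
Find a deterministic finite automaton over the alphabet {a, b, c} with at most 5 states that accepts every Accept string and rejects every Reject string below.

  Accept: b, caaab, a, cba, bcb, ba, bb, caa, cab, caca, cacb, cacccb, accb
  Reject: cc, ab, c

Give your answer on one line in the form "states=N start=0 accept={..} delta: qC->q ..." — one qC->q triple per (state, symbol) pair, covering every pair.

Fold the examples into a partial DFA from state 0: repeatedly fix the first undefined (state, symbol) met by the shortest-then-alphabetical prefix, trying targets in increasing order and rejecting any under which an Accept and a Reject string meet in one state with the same remainder; add a state when all current targets are rejected. Accepting states are where Accept strings end.
a: 0a undefined. 0a->0: no, b/ab meet in 0 with "b" left. Open state 1: 0a->1.
b: 0b undefined. 0b->0: ok.
c: 0c undefined. 0c->0: no, b/cc meet in 0. 0c->1: no, a/c meet in 1. Open state 2: 0c->2.
ab: 1b undefined. 1b->0: no, b/ab meet in 0. 1b->1: no, a/ab meet in 1. 1b->2: ok.
ac: 1c undefined. 1c->0: ok.
ca: 2a undefined. 2a->0: ok.
cb: 2b undefined. 2b->0: ok.
cc: 2c undefined. 2c->0: no, b/cc meet in 0. 2c->1: no, a/cc meet in 1. 2c->2: ok.
caaa: 1a undefined. 1a->0: ok.
All examples now run through 3 states with every (state, symbol) defined. Accept strings end in {0,1}, Reject strings end in {2}; accept={0,1}.

states=3 start=0 accept={0,1} delta: 0a->1 0b->0 0c->2 1a->0 1b->2 1c->0 2a->0 2b->0 2c->2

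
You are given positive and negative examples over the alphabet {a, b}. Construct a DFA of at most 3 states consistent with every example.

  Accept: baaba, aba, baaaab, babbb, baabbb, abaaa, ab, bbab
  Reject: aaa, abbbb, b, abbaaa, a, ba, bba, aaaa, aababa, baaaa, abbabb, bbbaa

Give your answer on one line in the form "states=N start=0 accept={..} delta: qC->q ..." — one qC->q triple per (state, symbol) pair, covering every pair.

State merging on the prefix tree: take the shortest (then alphabetical) example prefix whose next move is undefined and point that move at state 0, else 1, else 2, ...; a target is out if some Accept/Reject pair would then sit in one state with the same input left (inseparable). If every existing state is out, open a new one.
a: 0a undefined. 0a->0: no, aba/ba meet in 0 with "ba" left. Open state 1: 0a->1.
b: 0b undefined. 0b->0: ok.
aa: 1a undefined. 1a->0: no, baaba/aaa meet in 1. 1a->1: ok.
ab: 1b undefined. 1b->0: no, baaba/aaa meet in 1. 1b->1: no, baaba/aaa meet in 1. Open state 2: 1b->2.
aba: 2a undefined. 2a->0: no, baaba/b meet in 0. 2a->1: no, baaba/aaa meet in 1. 2a->2: ok.
abb: 2b undefined. 2b->0: no, babbb/abbbb meet in 0. 2b->1: ok.
All examples now run through 3 states with every (state, symbol) defined. Accept strings end in {2}, Reject strings end in {0,1}; accept={2}.

states=3 start=0 accept={2} delta: 0a->1 0b->0 1a->1 1b->2 2a->2 2b->1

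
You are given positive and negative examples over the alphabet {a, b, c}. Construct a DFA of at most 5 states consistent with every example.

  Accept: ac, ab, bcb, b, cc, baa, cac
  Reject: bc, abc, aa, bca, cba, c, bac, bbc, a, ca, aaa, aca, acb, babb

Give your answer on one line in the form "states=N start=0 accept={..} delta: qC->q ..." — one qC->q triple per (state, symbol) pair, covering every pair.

states=4 start=0 accept={0,2} delta: 0a->1 0b->2 0c->1 1a->1 1b->0 1c->2 2a->3 2b->3 2c->1 3a->0 3b->2 3c->1

State merging on the prefix tree: take the shortest (then alphabetical) example prefix whose next move is undefined and point that move at state 0, else 1, else 2, ...; a target is out if some Accept/Reject pair would then sit in one state with the same input left (inseparable). If every existing state is out, open a new one.
a: 0a undefined. 0a->0: no, ac/c meet in 0 with "c" left. Open state 1: 0a->1.
b: 0b undefined. 0b->0: no, ac/bac meet in 1 with "c" left. 0b->1: no, ac/bc meet in 1 with "c" left. Open state 2: 0b->2.
c: 0c undefined. 0c->0: no, cc/c meet in 0. 0c->1: ok.
aa: 1a undefined. 1a->0: no, cac/c meet in 1. 1a->1: ok.
ab: 1b undefined. 1b->0: ok.
ac: 1c undefined. 1c->0: no, b/acb meet in 2. 1c->1: no, ac/abc meet in 1. 1c->2: ok.
ba: 2a undefined. 2a->0: no, ab/aca meet in 0. 2a->1: no, ac/bac meet in 2. 2a->2: no, ac/aca meet in 2. Open state 3: 2a->3.
bb: 2b undefined. 2b->0: no, ab/acb meet in 0. 2b->1: no, ac/bbc meet in 2. 2b->2: no, ac/acb meet in 2. 2b->3: ok.
bc: 2c undefined. 2c->0: no, ab/bc meet in 0. 2c->1: ok.
baa: 3a undefined. 3a->0: ok.
bab: 3b undefined. 3b->0: no, ac/babb meet in 2. 3b->1: no, ab/babb meet in 0. 3b->2: ok.
bac: 3c undefined. 3c->0: no, ab/bac meet in 0. 3c->1: ok.
All examples now run through 4 states with every (state, symbol) defined. Accept strings end in {0,2}, Reject strings end in {1,3}; accept={0,2}.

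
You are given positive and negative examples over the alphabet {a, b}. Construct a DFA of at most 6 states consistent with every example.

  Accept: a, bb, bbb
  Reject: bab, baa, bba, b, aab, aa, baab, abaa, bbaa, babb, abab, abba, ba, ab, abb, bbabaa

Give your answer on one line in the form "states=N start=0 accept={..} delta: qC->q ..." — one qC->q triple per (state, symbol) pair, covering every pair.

states=5 start=0 accept={1,4} delta: 0a->1 0b->2 1a->0 1b->0 2a->3 2b->4 3a->0 3b->0 4a->2 4b->1

Fold the examples into a partial DFA from state 0: repeatedly fix the first undefined (state, symbol) met by the shortest-then-alphabetical prefix, trying targets in increasing order and rejecting any under which an Accept and a Reject string meet in one state with the same remainder; add a state when all current targets are rejected. Accepting states are where Accept strings end.
a: 0a undefined. 0a->0: no, a/aa meet in 0. Open state 1: 0a->1.
b: 0b undefined. 0b->0: no, a/bba meet in 1. 0b->1: no, a/b meet in 1. Open state 2: 0b->2.
aa: 1a undefined. 1a->0: ok.
ab: 1b undefined. 1b->0: ok.
ba: 2a undefined. 2a->0: no, a/baa meet in 1. 2a->1: no, a/abba meet in 1. 2a->2: no, bb/bab meet in 2 with "b" left. Open state 3: 2a->3.
bb: 2b undefined. 2b->0: no, a/bba meet in 1. 2b->1: no, a/bbaa meet in 1. 2b->2: no, bb/b meet in 2. 2b->3: no, bb/abba meet in 3. Open state 4: 2b->4.
baa: 3a undefined. 3a->0: ok.
bab: 3b undefined. 3b->0: ok.
bba: 4a undefined. 4a->0: no, a/bbaa meet in 1. 4a->1: no, a/bba meet in 1. 4a->2: ok.
bbb: 4b undefined. 4b->0: no, bbb/bab meet in 0. 4b->1: ok.
All examples now run through 5 states with every (state, symbol) defined. Accept strings end in {1,4}, Reject strings end in {0,2,3}; accept={1,4}.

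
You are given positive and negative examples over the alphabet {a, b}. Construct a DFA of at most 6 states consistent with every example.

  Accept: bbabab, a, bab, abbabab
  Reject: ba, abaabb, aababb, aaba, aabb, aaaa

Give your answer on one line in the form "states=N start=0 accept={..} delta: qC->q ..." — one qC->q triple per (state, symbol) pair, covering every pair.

states=3 start=0 accept={1} delta: 0a->1 0b->1 1a->0 1b->2 2a->0 2b->0

State merging on the prefix tree: take the shortest (then alphabetical) example prefix whose next move is undefined and point that move at state 0, else 1, else 2, ...; a target is out if some Accept/Reject pair would then sit in one state with the same input left (inseparable). If every existing state is out, open a new one.
a: 0a undefined. 0a->0: no, a/aaaa meet in 0. Open state 1: 0a->1.
b: 0b undefined. 0b->0: no, a/ba meet in 1. 0b->1: ok.
aa: 1a undefined. 1a->0: ok.
ab: 1b undefined. 1b->0: no, bbabab/ba meet in 0. 1b->1: no, bbabab/abaabb meet in 1. Open state 2: 1b->2.
aba: 2a undefined. 2a->0: ok.
abb: 2b undefined. 2b->0: ok.
All examples now run through 3 states with every (state, symbol) defined. Accept strings end in {1}, Reject strings end in {0,2}; accept={1}.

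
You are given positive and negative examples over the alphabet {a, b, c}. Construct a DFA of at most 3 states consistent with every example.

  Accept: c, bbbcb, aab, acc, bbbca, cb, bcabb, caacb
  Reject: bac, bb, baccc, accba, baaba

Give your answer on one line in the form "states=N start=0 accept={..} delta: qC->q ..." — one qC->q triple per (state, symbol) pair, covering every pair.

states=3 start=0 accept={0,1} delta: 0a->0 0b->1 0c->0 1a->2 1b->2 1c->1 2a->0 2b->0 2c->2

Grow the machine one transition at a time. Run the examples from 0; the earliest place one falls off (shortest prefix, ties alphabetical) gets sent to the lowest-numbered state that keeps every Accept/Reject pair distinguishable — a pair clashes when both reach the same state with identical unread suffix — and to a fresh state only if none does.
a: 0a undefined. 0a->0: ok.
b: 0b undefined. 0b->0: no, c/bac meet in 0 with "c" left. Open state 1: 0b->1.
c: 0c undefined. 0c->0: ok.
ba: 1a undefined. 1a->0: no, c/bac meet in 0. 1a->1: no, aab/accba meet in 1. Open state 2: 1a->2.
bb: 1b undefined. 1b->0: no, c/bb meet in 0. 1b->1: no, aab/bb meet in 1. 1b->2: ok.
bc: 1c undefined. 1c->0: no, bcabb/bb meet in 2. 1c->1: ok.
baa: 2a undefined. 2a->0: ok.
bac: 2c undefined. 2c->0: no, c/bac meet in 0. 2c->1: no, aab/bac meet in 1. 2c->2: ok.
bbb: 2b undefined. 2b->0: ok.
All examples now run through 3 states with every (state, symbol) defined. Accept strings end in {0,1}, Reject strings end in {2}; accept={0,1}.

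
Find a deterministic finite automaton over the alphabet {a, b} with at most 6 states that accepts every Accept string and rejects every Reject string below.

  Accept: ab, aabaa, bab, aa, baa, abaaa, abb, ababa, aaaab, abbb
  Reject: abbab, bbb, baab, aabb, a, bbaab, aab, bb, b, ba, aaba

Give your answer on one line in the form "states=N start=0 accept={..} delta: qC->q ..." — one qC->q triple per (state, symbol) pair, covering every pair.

states=5 start=0 accept={2,3,4} delta: 0a->1 0b->0 1a->2 1b->3 2a->0 2b->0 3a->3 3b->4 4a->2 4b->2

Grow the machine one transition at a time. Run the examples from 0; the earliest place one falls off (shortest prefix, ties alphabetical) gets sent to the lowest-numbered state that keeps every Accept/Reject pair distinguishable — a pair clashes when both reach the same state with identical unread suffix — and to a fresh state only if none does.
a: 0a undefined. 0a->0: no, ab/aab meet in 0 with "b" left. Open state 1: 0a->1.
b: 0b undefined. 0b->0: ok.
aa: 1a undefined. 1a->0: no, aabaa/bbb meet in 0. 1a->1: no, ab/baab meet in 1 with "b" left. Open state 2: 1a->2.
ab: 1b undefined. 1b->0: no, ab/abbab meet in 0. 1b->1: no, ab/a meet in 1. 1b->2: no, abb/baab meet in 2 with "b" left. Open state 3: 1b->3.
aaa: 2a undefined. 2a->0: ok.
aab: 2b undefined. 2b->0: ok.
aba: 3a undefined. 3a->0: no, ababa/a meet in 1. 3a->1: no, abaaa/bbb meet in 0. 3a->2: no, abaaa/a meet in 1. 3a->3: ok.
abb: 3b undefined. 3b->0: no, ab/abbab meet in 3. 3b->1: no, abb/a meet in 1. 3b->2: no, ababa/abbab meet in 0. 3b->3: no, ab/abbab meet in 3. Open state 4: 3b->4.
abba: 4a undefined. 4a->0: no, ababa/abbab meet in 0. 4a->1: no, ab/abbab meet in 3. 4a->2: ok.
abbb: 4b undefined. 4b->0: no, abbb/abbab meet in 0. 4b->1: no, abbb/a meet in 1. 4b->2: ok.
All examples now run through 5 states with every (state, symbol) defined. Accept strings end in {2,3,4}, Reject strings end in {0,1}; accept={2,3,4}.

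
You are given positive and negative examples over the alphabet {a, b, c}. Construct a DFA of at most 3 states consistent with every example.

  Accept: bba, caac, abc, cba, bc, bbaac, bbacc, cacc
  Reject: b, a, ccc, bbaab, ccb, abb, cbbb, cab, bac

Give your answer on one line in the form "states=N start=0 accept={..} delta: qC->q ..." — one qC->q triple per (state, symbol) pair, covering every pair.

states=3 start=0 accept={2} delta: 0a->0 0b->1 0c->1 1a->2 1b->1 1c->2 2a->1 2b->0 2c->1

State merging on the prefix tree: take the shortest (then alphabetical) example prefix whose next move is undefined and point that move at state 0, else 1, else 2, ...; a target is out if some Accept/Reject pair would then sit in one state with the same input left (inseparable). If every existing state is out, open a new one.
a: 0a undefined. 0a->0: ok.
b: 0b undefined. 0b->0: no, bba/b meet in 0. Open state 1: 0b->1.
c: 0c undefined. 0c->0: no, caac/a meet in 0. 0c->1: ok.
ba: 1a undefined. 1a->0: no, caac/b meet in 1. 1a->1: no, caac/bac meet in 1 with "c" left. Open state 2: 1a->2.
bb: 1b undefined. 1b->0: no, bba/a meet in 0. 1b->1: ok.
bc: 1c undefined. 1c->0: no, abc/a meet in 0. 1c->1: no, abc/b meet in 1. 1c->2: ok.
bac: 2c undefined. 2c->0: no, bbacc/b meet in 1. 2c->1: ok.
caa: 2a undefined. 2a->0: no, caac/b meet in 1. 2a->1: ok.
cab: 2b undefined. 2b->0: ok.
All examples now run through 3 states with every (state, symbol) defined. Accept strings end in {2}, Reject strings end in {0,1}; accept={2}.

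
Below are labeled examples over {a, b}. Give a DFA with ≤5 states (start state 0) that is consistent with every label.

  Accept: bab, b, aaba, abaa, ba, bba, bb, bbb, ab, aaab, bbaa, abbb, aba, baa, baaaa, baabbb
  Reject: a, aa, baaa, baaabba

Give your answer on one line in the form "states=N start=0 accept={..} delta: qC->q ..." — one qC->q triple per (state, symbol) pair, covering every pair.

State merging on the prefix tree: take the shortest (then alphabetical) example prefix whose next move is undefined and point that move at state 0, else 1, else 2, ...; a target is out if some Accept/Reject pair would then sit in one state with the same input left (inseparable). If every existing state is out, open a new one.
a: 0a undefined. 0a->0: ok.
b: 0b undefined. 0b->0: no, bab/a meet in 0. Open state 1: 0b->1.
ba: 1a undefined. 1a->0: no, aaba/a meet in 0. 1a->1: no, b/baaa meet in 1. Open state 2: 1a->2.
bb: 1b undefined. 1b->0: no, bba/a meet in 0. 1b->1: ok.
baa: 2a undefined. 2a->0: no, aaba/baaabba meet in 2. 2a->1: no, aaba/baaa meet in 2. 2a->2: no, aaba/baaa meet in 2. Open state 3: 2a->3.
bab: 2b undefined. 2b->0: no, bab/a meet in 0. 2b->1: ok.
baaa: 3a undefined. 3a->0: no, aaba/baaabba meet in 2. 3a->1: no, bab/baaa meet in 1. 3a->2: no, aaba/baaa meet in 2. 3a->3: no, abaa/baaa meet in 3. Open state 4: 3a->4.
baab: 3b undefined. 3b->0: ok.
baaaa: 4a undefined. 4a->0: no, baaaa/a meet in 0. 4a->1: ok.
baaab: 4b undefined. 4b->0: no, aaba/baaabba meet in 2. 4b->1: no, aaba/baaabba meet in 2. 4b->2: no, aaba/baaabba meet in 2. 4b->3: ok.
All examples now run through 5 states with every (state, symbol) defined. Accept strings end in {1,2,3}, Reject strings end in {0,4}; accept={1,2,3}.

states=5 start=0 accept={1,2,3} delta: 0a->0 0b->1 1a->2 1b->1 2a->3 2b->1 3a->4 3b->0 4a->1 4b->3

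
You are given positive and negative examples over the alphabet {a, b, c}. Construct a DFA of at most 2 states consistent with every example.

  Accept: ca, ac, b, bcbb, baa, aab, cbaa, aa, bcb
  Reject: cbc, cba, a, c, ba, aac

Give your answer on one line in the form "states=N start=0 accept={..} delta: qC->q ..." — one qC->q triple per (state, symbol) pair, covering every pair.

states=2 start=0 accept={0} delta: 0a->1 0b->0 0c->1 1a->0 1b->0 1c->0

State merging on the prefix tree: take the shortest (then alphabetical) example prefix whose next move is undefined and point that move at state 0, else 1, else 2, ...; a target is out if some Accept/Reject pair would then sit in one state with the same input left (inseparable). If every existing state is out, open a new one.
a: 0a undefined. 0a->0: no, ac/c meet in 0 with "c" left. Open state 1: 0a->1.
b: 0b undefined. 0b->0: ok.
c: 0c undefined. 0c->0: no, ca/cba meet in 1. 0c->1: ok.
aa: 1a undefined. 1a->0: ok.
ac: 1c undefined. 1c->0: ok.
cb: 1b undefined. 1b->0: ok.
All examples now run through 2 states with every (state, symbol) defined. Accept strings end in {0}, Reject strings end in {1}; accept={0}.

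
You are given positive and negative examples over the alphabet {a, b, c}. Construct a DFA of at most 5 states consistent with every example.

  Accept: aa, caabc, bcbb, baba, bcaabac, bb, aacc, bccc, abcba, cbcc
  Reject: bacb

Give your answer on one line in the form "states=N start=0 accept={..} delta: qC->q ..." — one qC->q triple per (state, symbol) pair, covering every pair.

states=3 start=0 accept={0,1} delta: 0a->0 0b->0 0c->1 1a->0 1b->2 1c->0 2a->0 2b->0 2c->0

Fold the examples into a partial DFA from state 0: repeatedly fix the first undefined (state, symbol) met by the shortest-then-alphabetical prefix, trying targets in increasing order and rejecting any under which an Accept and a Reject string meet in one state with the same remainder; add a state when all current targets are rejected. Accepting states are where Accept strings end.
a: 0a undefined. 0a->0: ok.
b: 0b undefined. 0b->0: ok.
c: 0c undefined. 0c->0: no, aa/bacb meet in 0. Open state 1: 0c->1.
ca: 1a undefined. 1a->0: ok.
cb: 1b undefined. 1b->0: no, aa/bacb meet in 0. 1b->1: no, caabc/bacb meet in 1. Open state 2: 1b->2.
bcc: 1c undefined. 1c->0: ok.
cbc: 2c undefined. 2c->0: ok.
bcbb: 2b undefined. 2b->0: ok.
abcba: 2a undefined. 2a->0: ok.
All examples now run through 3 states with every (state, symbol) defined. Accept strings end in {0,1}, Reject strings end in {2}; accept={0,1}.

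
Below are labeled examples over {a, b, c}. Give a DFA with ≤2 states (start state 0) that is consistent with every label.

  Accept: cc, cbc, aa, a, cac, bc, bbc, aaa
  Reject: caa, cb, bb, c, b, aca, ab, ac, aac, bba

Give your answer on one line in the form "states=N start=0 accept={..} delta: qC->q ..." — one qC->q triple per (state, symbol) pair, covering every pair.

State merging on the prefix tree: take the shortest (then alphabetical) example prefix whose next move is undefined and point that move at state 0, else 1, else 2, ...; a target is out if some Accept/Reject pair would then sit in one state with the same input left (inseparable). If every existing state is out, open a new one.
a: 0a undefined. 0a->0: ok.
b: 0b undefined. 0b->0: no, aa/bb meet in 0. Open state 1: 0b->1.
c: 0c undefined. 0c->0: no, cc/caa meet in 0. 0c->1: ok.
bb: 1b undefined. 1b->0: no, cbc/c meet in 1. 1b->1: ok.
bc: 1c undefined. 1c->0: ok.
ca: 1a undefined. 1a->0: no, cc/caa meet in 0. 1a->1: ok.
All examples now run through 2 states with every (state, symbol) defined. Accept strings end in {0}, Reject strings end in {1}; accept={0}.

states=2 start=0 accept={0} delta: 0a->0 0b->1 0c->1 1a->1 1b->1 1c->0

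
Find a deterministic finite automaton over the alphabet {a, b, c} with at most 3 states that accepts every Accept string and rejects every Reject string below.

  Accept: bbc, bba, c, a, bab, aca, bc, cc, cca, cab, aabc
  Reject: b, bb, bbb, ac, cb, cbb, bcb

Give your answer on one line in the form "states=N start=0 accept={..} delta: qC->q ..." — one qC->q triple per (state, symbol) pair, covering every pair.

State merging on the prefix tree: take the shortest (then alphabetical) example prefix whose next move is undefined and point that move at state 0, else 1, else 2, ...; a target is out if some Accept/Reject pair would then sit in one state with the same input left (inseparable). If every existing state is out, open a new one.
a: 0a undefined. 0a->0: no, c/ac meet in 0 with "c" left. Open state 1: 0a->1.
b: 0b undefined. 0b->0: ok.
c: 0c undefined. 0c->0: no, bbc/b meet in 0. 0c->1: no, bab/cb meet in 1 with "b" left. Open state 2: 0c->2.
aa: 1a undefined. 1a->0: ok.
ac: 1c undefined. 1c->0: ok.
ca: 2a undefined. 2a->0: no, cab/b meet in 0. 2a->1: ok.
cb: 2b undefined. 2b->0: ok.
cc: 2c undefined. 2c->0: no, cc/b meet in 0. 2c->1: no, cca/b meet in 0. 2c->2: ok.
bab: 1b undefined. 1b->0: no, bab/b meet in 0. 1b->1: ok.
All examples now run through 3 states with every (state, symbol) defined. Accept strings end in {1,2}, Reject strings end in {0}; accept={1,2}.

states=3 start=0 accept={1,2} delta: 0a->1 0b->0 0c->2 1a->0 1b->1 1c->0 2a->1 2b->0 2c->2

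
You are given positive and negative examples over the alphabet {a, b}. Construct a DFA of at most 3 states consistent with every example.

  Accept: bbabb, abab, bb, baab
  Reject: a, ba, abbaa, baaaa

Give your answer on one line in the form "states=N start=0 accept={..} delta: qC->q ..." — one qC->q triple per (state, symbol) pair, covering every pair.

states=2 start=0 accept={1} delta: 0a->0 0b->1 1a->0 1b->1

Fold the examples into a partial DFA from state 0: repeatedly fix the first undefined (state, symbol) met by the shortest-then-alphabetical prefix, trying targets in increasing order and rejecting any under which an Accept and a Reject string meet in one state with the same remainder; add a state when all current targets are rejected. Accepting states are where Accept strings end.
a: 0a undefined. 0a->0: ok.
b: 0b undefined. 0b->0: no, bbabb/a meet in 0. Open state 1: 0b->1.
ba: 1a undefined. 1a->0: ok.
bb: 1b undefined. 1b->0: no, bbabb/a meet in 0. 1b->1: ok.
All examples now run through 2 states with every (state, symbol) defined. Accept strings end in {1}, Reject strings end in {0}; accept={1}.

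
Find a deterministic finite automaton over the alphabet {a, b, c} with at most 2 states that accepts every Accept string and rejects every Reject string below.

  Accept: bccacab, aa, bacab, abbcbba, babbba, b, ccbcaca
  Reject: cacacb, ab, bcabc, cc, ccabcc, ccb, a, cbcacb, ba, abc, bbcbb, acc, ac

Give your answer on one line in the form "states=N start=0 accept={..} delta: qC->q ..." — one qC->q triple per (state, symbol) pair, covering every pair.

Grow the machine one transition at a time. Run the examples from 0; the earliest place one falls off (shortest prefix, ties alphabetical) gets sent to the lowest-numbered state that keeps every Accept/Reject pair distinguishable — a pair clashes when both reach the same state with identical unread suffix — and to a fresh state only if none does.
a: 0a undefined. 0a->0: no, aa/a meet in 0. Open state 1: 0a->1.
b: 0b undefined. 0b->0: ok.
c: 0c undefined. 0c->0: no, b/cc meet in 0. 0c->1: ok.
aa: 1a undefined. 1a->0: ok.
ab: 1b undefined. 1b->0: no, aa/cacacb meet in 0. 1b->1: ok.
ac: 1c undefined. 1c->0: no, bccacab/cacacb meet in 1. 1c->1: ok.
All examples now run through 2 states with every (state, symbol) defined. Accept strings end in {0}, Reject strings end in {1}; accept={0}.

states=2 start=0 accept={0} delta: 0a->1 0b->0 0c->1 1a->0 1b->1 1c->1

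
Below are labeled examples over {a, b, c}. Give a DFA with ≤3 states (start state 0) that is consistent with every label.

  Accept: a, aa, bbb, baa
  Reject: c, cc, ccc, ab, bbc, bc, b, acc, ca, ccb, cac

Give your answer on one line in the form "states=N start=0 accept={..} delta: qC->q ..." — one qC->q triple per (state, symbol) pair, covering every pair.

State merging on the prefix tree: take the shortest (then alphabetical) example prefix whose next move is undefined and point that move at state 0, else 1, else 2, ...; a target is out if some Accept/Reject pair would then sit in one state with the same input left (inseparable). If every existing state is out, open a new one.
a: 0a undefined. 0a->0: ok.
b: 0b undefined. 0b->0: no, a/ab meet in 0. Open state 1: 0b->1.
c: 0c undefined. 0c->0: no, a/c meet in 0. 0c->1: ok.
ba: 1a undefined. 1a->0: no, a/ca meet in 0. 1a->1: no, baa/c meet in 1. Open state 2: 1a->2.
bb: 1b undefined. 1b->0: no, bbb/c meet in 1. 1b->1: no, bbb/c meet in 1. 1b->2: ok.
bc: 1c undefined. 1c->0: no, a/cc meet in 0. 1c->1: ok.
baa: 2a undefined. 2a->0: ok.
bbb: 2b undefined. 2b->0: ok.
bbc: 2c undefined. 2c->0: no, a/bbc meet in 0. 2c->1: ok.
All examples now run through 3 states with every (state, symbol) defined. Accept strings end in {0}, Reject strings end in {1,2}; accept={0}.

states=3 start=0 accept={0} delta: 0a->0 0b->1 0c->1 1a->2 1b->2 1c->1 2a->0 2b->0 2c->1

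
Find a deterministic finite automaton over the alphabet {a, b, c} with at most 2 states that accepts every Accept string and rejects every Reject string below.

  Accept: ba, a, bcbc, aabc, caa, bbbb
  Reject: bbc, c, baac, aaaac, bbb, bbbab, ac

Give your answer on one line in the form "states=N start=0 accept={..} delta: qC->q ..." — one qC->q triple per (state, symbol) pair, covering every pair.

states=2 start=0 accept={0} delta: 0a->0 0b->1 0c->1 1a->0 1b->0 1c->0

Fold the examples into a partial DFA from state 0: repeatedly fix the first undefined (state, symbol) met by the shortest-then-alphabetical prefix, trying targets in increasing order and rejecting any under which an Accept and a Reject string meet in one state with the same remainder; add a state when all current targets are rejected. Accepting states are where Accept strings end.
a: 0a undefined. 0a->0: ok.
b: 0b undefined. 0b->0: no, ba/bbb meet in 0. Open state 1: 0b->1.
c: 0c undefined. 0c->0: no, a/c meet in 0. 0c->1: ok.
ba: 1a undefined. 1a->0: ok.
bb: 1b undefined. 1b->0: ok.
bc: 1c undefined. 1c->0: ok.
All examples now run through 2 states with every (state, symbol) defined. Accept strings end in {0}, Reject strings end in {1}; accept={0}.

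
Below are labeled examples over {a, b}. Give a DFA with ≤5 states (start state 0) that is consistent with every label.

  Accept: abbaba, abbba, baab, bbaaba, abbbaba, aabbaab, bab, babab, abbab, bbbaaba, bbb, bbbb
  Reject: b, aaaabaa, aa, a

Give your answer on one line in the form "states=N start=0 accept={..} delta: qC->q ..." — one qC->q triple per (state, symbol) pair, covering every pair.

states=3 start=0 accept={2} delta: 0a->0 0b->1 1a->1 1b->2 2a->2 2b->2

Grow the machine one transition at a time. Run the examples from 0; the earliest place one falls off (shortest prefix, ties alphabetical) gets sent to the lowest-numbered state that keeps every Accept/Reject pair distinguishable — a pair clashes when both reach the same state with identical unread suffix — and to a fresh state only if none does.
a: 0a undefined. 0a->0: ok.
b: 0b undefined. 0b->0: no, abbaba/b meet in 0. Open state 1: 0b->1.
ba: 1a undefined. 1a->0: no, baab/b meet in 1. 1a->1: ok.
bb: 1b undefined. 1b->0: no, abbaba/b meet in 1. 1b->1: no, abbaba/b meet in 1. Open state 2: 1b->2.
bba: 2a undefined. 2a->0: no, abbaba/b meet in 1. 2a->1: no, abbaba/b meet in 1. 2a->2: ok.
bbb: 2b undefined. 2b->0: no, abbaba/aa meet in 0. 2b->1: no, abbaba/b meet in 1. 2b->2: ok.
All examples now run through 3 states with every (state, symbol) defined. Accept strings end in {2}, Reject strings end in {0,1}; accept={2}.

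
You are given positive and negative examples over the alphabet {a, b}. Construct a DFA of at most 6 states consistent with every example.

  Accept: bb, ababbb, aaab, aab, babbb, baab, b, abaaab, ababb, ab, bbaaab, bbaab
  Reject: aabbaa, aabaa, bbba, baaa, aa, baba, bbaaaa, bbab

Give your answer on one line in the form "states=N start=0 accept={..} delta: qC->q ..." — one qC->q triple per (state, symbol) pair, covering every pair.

states=4 start=0 accept={1,2} delta: 0a->0 0b->1 1a->0 1b->2 2a->3 2b->1 3a->0 3b->0

State merging on the prefix tree: take the shortest (then alphabetical) example prefix whose next move is undefined and point that move at state 0, else 1, else 2, ...; a target is out if some Accept/Reject pair would then sit in one state with the same input left (inseparable). If every existing state is out, open a new one.
a: 0a undefined. 0a->0: ok.
b: 0b undefined. 0b->0: no, bb/aabbaa meet in 0. Open state 1: 0b->1.
ba: 1a undefined. 1a->0: ok.
bb: 1b undefined. 1b->0: no, bb/aabbaa meet in 0. 1b->1: no, bb/bbab meet in 1. Open state 2: 1b->2.
bba: 2a undefined. 2a->0: no, aaab/bbab meet in 1. 2a->1: no, bb/bbab meet in 2. 2a->2: no, bb/aabbaa meet in 2. Open state 3: 2a->3.
bbb: 2b undefined. 2b->0: no, ababbb/aabaa meet in 0. 2b->1: ok.
bbaa: 3a undefined. 3a->0: ok.
bbab: 3b undefined. 3b->0: ok.
All examples now run through 4 states with every (state, symbol) defined. Accept strings end in {1,2}, Reject strings end in {0}; accept={1,2}.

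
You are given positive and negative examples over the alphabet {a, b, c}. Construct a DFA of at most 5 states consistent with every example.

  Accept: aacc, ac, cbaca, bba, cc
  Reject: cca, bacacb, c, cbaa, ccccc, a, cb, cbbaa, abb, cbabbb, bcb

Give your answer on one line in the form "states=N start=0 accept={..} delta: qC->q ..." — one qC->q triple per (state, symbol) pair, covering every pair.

states=2 start=0 accept={0} delta: 0a->1 0b->1 0c->1 1a->0 1b->1 1c->0

State merging on the prefix tree: take the shortest (then alphabetical) example prefix whose next move is undefined and point that move at state 0, else 1, else 2, ...; a target is out if some Accept/Reject pair would then sit in one state with the same input left (inseparable). If every existing state is out, open a new one.
a: 0a undefined. 0a->0: no, ac/c meet in 0 with "c" left. Open state 1: 0a->1.
b: 0b undefined. 0b->0: no, bba/a meet in 1. 0b->1: ok.
c: 0c undefined. 0c->0: no, cc/c meet in 0. 0c->1: ok.
aa: 1a undefined. 1a->0: ok.
ab: 1b undefined. 1b->0: no, cbaca/cca meet in 1 with "ca" left. 1b->1: ok.
ac: 1c undefined. 1c->0: ok.
All examples now run through 2 states with every (state, symbol) defined. Accept strings end in {0}, Reject strings end in {1}; accept={0}.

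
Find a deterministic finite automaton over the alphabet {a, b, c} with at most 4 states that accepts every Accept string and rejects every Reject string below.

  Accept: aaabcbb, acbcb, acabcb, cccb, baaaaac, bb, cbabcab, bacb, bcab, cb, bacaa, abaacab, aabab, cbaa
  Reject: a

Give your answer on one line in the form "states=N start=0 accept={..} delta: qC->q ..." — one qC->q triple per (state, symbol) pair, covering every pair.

states=2 start=0 accept={1} delta: 0a->0 0b->1 0c->0 1a->1 1b->1 1c->1

Fold the examples into a partial DFA from state 0: repeatedly fix the first undefined (state, symbol) met by the shortest-then-alphabetical prefix, trying targets in increasing order and rejecting any under which an Accept and a Reject string meet in one state with the same remainder; add a state when all current targets are rejected. Accepting states are where Accept strings end.
a: 0a undefined. 0a->0: ok.
b: 0b undefined. 0b->0: no, bb/a meet in 0. Open state 1: 0b->1.
c: 0c undefined. 0c->0: ok.
ba: 1a undefined. 1a->0: no, baaaaac/a meet in 0. 1a->1: ok.
bb: 1b undefined. 1b->0: no, bb/a meet in 0. 1b->1: ok.
bc: 1c undefined. 1c->0: no, baaaaac/a meet in 0. 1c->1: ok.
All examples now run through 2 states with every (state, symbol) defined. Accept strings end in {1}, Reject strings end in {0}; accept={1}.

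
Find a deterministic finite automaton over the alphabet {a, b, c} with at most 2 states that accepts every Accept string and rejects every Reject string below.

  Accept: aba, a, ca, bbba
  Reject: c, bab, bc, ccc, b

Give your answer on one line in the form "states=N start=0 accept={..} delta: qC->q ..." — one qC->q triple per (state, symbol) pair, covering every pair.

Fold the examples into a partial DFA from state 0: repeatedly fix the first undefined (state, symbol) met by the shortest-then-alphabetical prefix, trying targets in increasing order and rejecting any under which an Accept and a Reject string meet in one state with the same remainder; add a state when all current targets are rejected. Accepting states are where Accept strings end.
a: 0a undefined. 0a->0: ok.
b: 0b undefined. 0b->0: no, aba/bab meet in 0. Open state 1: 0b->1.
c: 0c undefined. 0c->0: no, a/c meet in 0. 0c->1: ok.
ba: 1a undefined. 1a->0: ok.
bb: 1b undefined. 1b->0: ok.
bc: 1c undefined. 1c->0: no, aba/bc meet in 0. 1c->1: ok.
All examples now run through 2 states with every (state, symbol) defined. Accept strings end in {0}, Reject strings end in {1}; accept={0}.

states=2 start=0 accept={0} delta: 0a->0 0b->1 0c->1 1a->0 1b->0 1c->1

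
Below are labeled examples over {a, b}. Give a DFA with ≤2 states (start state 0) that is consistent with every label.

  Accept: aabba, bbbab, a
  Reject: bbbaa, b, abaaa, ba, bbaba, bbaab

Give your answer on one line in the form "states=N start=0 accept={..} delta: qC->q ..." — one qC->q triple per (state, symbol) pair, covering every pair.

states=2 start=0 accept={0} delta: 0a->0 0b->1 1a->1 1b->0

Fold the examples into a partial DFA from state 0: repeatedly fix the first undefined (state, symbol) met by the shortest-then-alphabetical prefix, trying targets in increasing order and rejecting any under which an Accept and a Reject string meet in one state with the same remainder; add a state when all current targets are rejected. Accepting states are where Accept strings end.
a: 0a undefined. 0a->0: ok.
b: 0b undefined. 0b->0: no, aabba/bbbaa meet in 0. Open state 1: 0b->1.
ba: 1a undefined. 1a->0: no, a/abaaa meet in 0. 1a->1: ok.
bb: 1b undefined. 1b->0: ok.
All examples now run through 2 states with every (state, symbol) defined. Accept strings end in {0}, Reject strings end in {1}; accept={0}.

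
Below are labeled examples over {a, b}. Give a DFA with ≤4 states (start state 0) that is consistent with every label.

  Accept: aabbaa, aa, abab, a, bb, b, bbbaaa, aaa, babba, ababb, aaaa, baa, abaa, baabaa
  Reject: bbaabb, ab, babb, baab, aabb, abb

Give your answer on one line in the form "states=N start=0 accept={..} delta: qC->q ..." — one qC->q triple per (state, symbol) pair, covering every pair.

states=3 start=0 accept={0,1} delta: 0a->1 0b->0 1a->1 1b->2 2a->0 2b->2

Grow the machine one transition at a time. Run the examples from 0; the earliest place one falls off (shortest prefix, ties alphabetical) gets sent to the lowest-numbered state that keeps every Accept/Reject pair distinguishable — a pair clashes when both reach the same state with identical unread suffix — and to a fresh state only if none does.
a: 0a undefined. 0a->0: no, bb/aabb meet in 0 with "bb" left. Open state 1: 0a->1.
b: 0b undefined. 0b->0: ok.
aa: 1a undefined. 1a->0: no, aabbaa/bbaabb meet in 0. 1a->1: ok.
ab: 1b undefined. 1b->0: no, abab/bbaabb meet in 0. 1b->1: no, aabbaa/bbaabb meet in 1. Open state 2: 1b->2.
aba: 2a undefined. 2a->0: ok.
abb: 2b undefined. 2b->0: no, abab/bbaabb meet in 0. 2b->1: no, aabbaa/bbaabb meet in 1. 2b->2: ok.
All examples now run through 3 states with every (state, symbol) defined. Accept strings end in {0,1}, Reject strings end in {2}; accept={0,1}.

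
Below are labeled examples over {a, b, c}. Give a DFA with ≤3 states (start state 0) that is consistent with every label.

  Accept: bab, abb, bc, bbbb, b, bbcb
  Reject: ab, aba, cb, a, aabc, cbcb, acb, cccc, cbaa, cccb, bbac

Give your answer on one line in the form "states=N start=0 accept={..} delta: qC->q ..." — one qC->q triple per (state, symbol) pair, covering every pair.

State merging on the prefix tree: take the shortest (then alphabetical) example prefix whose next move is undefined and point that move at state 0, else 1, else 2, ...; a target is out if some Accept/Reject pair would then sit in one state with the same input left (inseparable). If every existing state is out, open a new one.
a: 0a undefined. 0a->0: no, bc/aabc meet in 0 with "bc" left. Open state 1: 0a->1.
b: 0b undefined. 0b->0: no, bab/ab meet in 1 with "b" left. 0b->1: no, b/a meet in 1. Open state 2: 0b->2.
c: 0c undefined. 0c->0: no, b/cb meet in 2. 0c->1: ok.
aa: 1a undefined. 1a->0: no, bc/aabc meet in 2 with "c" left. 1a->1: ok.
ab: 1b undefined. 1b->0: ok.
ac: 1c undefined. 1c->0: no, abb/acb meet in 2. 1c->1: ok.
ba: 2a undefined. 2a->0: ok.
bb: 2b undefined. 2b->0: no, bbbb/ab meet in 0. 2b->1: no, bbcb/ab meet in 0. 2b->2: ok.
bc: 2c undefined. 2c->0: no, bc/ab meet in 0. 2c->1: no, bc/aba meet in 1. 2c->2: ok.
All examples now run through 3 states with every (state, symbol) defined. Accept strings end in {2}, Reject strings end in {0,1}; accept={2}.

states=3 start=0 accept={2} delta: 0a->1 0b->2 0c->1 1a->1 1b->0 1c->1 2a->0 2b->2 2c->2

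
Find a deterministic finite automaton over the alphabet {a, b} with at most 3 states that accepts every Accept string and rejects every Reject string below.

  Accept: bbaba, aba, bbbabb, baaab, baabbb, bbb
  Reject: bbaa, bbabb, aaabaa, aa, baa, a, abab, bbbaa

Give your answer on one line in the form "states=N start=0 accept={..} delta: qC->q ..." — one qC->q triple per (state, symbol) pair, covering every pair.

states=3 start=0 accept={1,2} delta: 0a->0 0b->1 1a->2 1b->0 2a->0 2b->0

Fold the examples into a partial DFA from state 0: repeatedly fix the first undefined (state, symbol) met by the shortest-then-alphabetical prefix, trying targets in increasing order and rejecting any under which an Accept and a Reject string meet in one state with the same remainder; add a state when all current targets are rejected. Accepting states are where Accept strings end.
a: 0a undefined. 0a->0: ok.
b: 0b undefined. 0b->0: no, bbaba/bbaa meet in 0. Open state 1: 0b->1.
ba: 1a undefined. 1a->0: no, aba/aaabaa meet in 0. 1a->1: no, aba/aaabaa meet in 1. Open state 2: 1a->2.
bb: 1b undefined. 1b->0: ok.
baa: 2a undefined. 2a->0: ok.
abab: 2b undefined. 2b->0: ok.
All examples now run through 3 states with every (state, symbol) defined. Accept strings end in {1,2}, Reject strings end in {0}; accept={1,2}.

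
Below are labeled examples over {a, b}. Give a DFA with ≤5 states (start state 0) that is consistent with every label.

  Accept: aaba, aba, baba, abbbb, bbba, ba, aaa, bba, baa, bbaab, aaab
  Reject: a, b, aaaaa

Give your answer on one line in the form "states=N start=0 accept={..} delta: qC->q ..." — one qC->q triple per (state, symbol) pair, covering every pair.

states=5 start=0 accept={0,2,3} delta: 0a->1 0b->1 1a->2 1b->2 2a->3 2b->2 3a->4 3b->0 4a->1 4b->0

Fold the examples into a partial DFA from state 0: repeatedly fix the first undefined (state, symbol) met by the shortest-then-alphabetical prefix, trying targets in increasing order and rejecting any under which an Accept and a Reject string meet in one state with the same remainder; add a state when all current targets are rejected. Accepting states are where Accept strings end.
a: 0a undefined. 0a->0: no, aaa/a meet in 0. Open state 1: 0a->1.
b: 0b undefined. 0b->0: no, bbba/a meet in 1. 0b->1: ok.
aa: 1a undefined. 1a->0: no, aaa/a meet in 1. 1a->1: no, ba/a meet in 1. Open state 2: 1a->2.
ab: 1b undefined. 1b->0: no, aba/a meet in 1. 1b->1: no, abbbb/a meet in 1. 1b->2: ok.
aaa: 2a undefined. 2a->0: no, ba/aaaaa meet in 2. 2a->1: no, aba/a meet in 1. 2a->2: no, aba/aaaaa meet in 2. Open state 3: 2a->3.
aab: 2b undefined. 2b->0: no, aaba/a meet in 1. 2b->1: no, abbbb/a meet in 1. 2b->2: ok.
aaaa: 3a undefined. 3a->0: no, bbaab/a meet in 1. 3a->1: no, abbbb/aaaaa meet in 2. 3a->2: no, aaba/aaaaa meet in 3. 3a->3: no, aaba/aaaaa meet in 3. Open state 4: 3a->4.
aaab: 3b undefined. 3b->0: ok.
aaaaa: 4a undefined. 4a->0: no, aaab/aaaaa meet in 0. 4a->1: ok.
bbaab: 4b undefined. 4b->0: ok.
All examples now run through 5 states with every (state, symbol) defined. Accept strings end in {0,2,3}, Reject strings end in {1}; accept={0,2,3}.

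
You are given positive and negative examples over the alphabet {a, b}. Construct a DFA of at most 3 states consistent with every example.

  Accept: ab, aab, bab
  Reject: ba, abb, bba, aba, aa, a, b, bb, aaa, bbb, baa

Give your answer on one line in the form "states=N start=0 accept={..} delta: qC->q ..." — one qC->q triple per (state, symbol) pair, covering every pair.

states=3 start=0 accept={2} delta: 0a->1 0b->0 1a->1 1b->2 2a->0 2b->0

Fold the examples into a partial DFA from state 0: repeatedly fix the first undefined (state, symbol) met by the shortest-then-alphabetical prefix, trying targets in increasing order and rejecting any under which an Accept and a Reject string meet in one state with the same remainder; add a state when all current targets are rejected. Accepting states are where Accept strings end.
a: 0a undefined. 0a->0: no, ab/b meet in 0 with "b" left. Open state 1: 0a->1.
b: 0b undefined. 0b->0: ok.
aa: 1a undefined. 1a->0: no, aab/aa meet in 0. 1a->1: ok.
ab: 1b undefined. 1b->0: no, ab/abb meet in 0. 1b->1: no, ab/ba meet in 1. Open state 2: 1b->2.
aba: 2a undefined. 2a->0: ok.
abb: 2b undefined. 2b->0: ok.
All examples now run through 3 states with every (state, symbol) defined. Accept strings end in {2}, Reject strings end in {0,1}; accept={2}.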